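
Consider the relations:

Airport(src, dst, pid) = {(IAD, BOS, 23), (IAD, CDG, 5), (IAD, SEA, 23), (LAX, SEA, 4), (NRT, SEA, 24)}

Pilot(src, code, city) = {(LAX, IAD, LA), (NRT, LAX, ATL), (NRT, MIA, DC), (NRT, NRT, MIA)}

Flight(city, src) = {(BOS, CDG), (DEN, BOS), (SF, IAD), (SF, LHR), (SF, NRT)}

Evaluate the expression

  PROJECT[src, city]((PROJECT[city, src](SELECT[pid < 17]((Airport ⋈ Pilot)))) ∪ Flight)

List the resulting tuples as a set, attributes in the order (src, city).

{(BOS, DEN), (CDG, BOS), (IAD, SF), (LAX, LA), (LHR, SF), (NRT, SF)}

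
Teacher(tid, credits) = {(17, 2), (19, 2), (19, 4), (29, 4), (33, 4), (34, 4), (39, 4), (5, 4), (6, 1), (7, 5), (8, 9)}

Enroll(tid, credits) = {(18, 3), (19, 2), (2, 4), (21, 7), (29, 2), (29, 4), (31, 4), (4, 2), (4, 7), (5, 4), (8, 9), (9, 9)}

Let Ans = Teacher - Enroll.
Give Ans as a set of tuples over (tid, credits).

{(17, 2), (19, 4), (33, 4), (34, 4), (39, 4), (6, 1), (7, 5)}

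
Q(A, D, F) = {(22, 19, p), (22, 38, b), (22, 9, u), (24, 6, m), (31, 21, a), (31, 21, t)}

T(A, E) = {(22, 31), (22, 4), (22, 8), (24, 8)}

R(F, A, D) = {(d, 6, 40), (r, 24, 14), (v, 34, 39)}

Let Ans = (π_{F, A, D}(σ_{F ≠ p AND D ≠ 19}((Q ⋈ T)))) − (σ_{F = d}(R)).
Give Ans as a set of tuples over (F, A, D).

{(b, 22, 38), (m, 24, 6), (u, 22, 9)}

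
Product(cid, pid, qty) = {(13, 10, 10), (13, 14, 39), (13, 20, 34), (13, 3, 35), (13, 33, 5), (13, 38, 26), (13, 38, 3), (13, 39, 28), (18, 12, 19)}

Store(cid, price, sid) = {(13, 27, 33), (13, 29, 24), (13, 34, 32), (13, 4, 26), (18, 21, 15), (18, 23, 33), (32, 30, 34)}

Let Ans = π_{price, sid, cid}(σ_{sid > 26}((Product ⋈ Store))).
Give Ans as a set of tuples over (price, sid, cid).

Joining Product and Store on cid yields {(13, 10, 10, 27, 33), (13, 10, 10, 29, 24), (13, 10, 10, 34, 32), (13, 10, 10, 4, 26), (13, 14, 39, 27, 33), (13, 14, 39, 29, 24), (13, 14, 39, 34, 32), (13, 14, 39, 4, 26), (13, 20, 34, 27, 33), (13, 20, 34, 29, 24), (13, 20, 34, 34, 32), (13, 20, 34, 4, 26), (13, 3, 35, 27, 33), (13, 3, 35, 29, 24), (13, 3, 35, 34, 32), (13, 3, 35, 4, 26), (13, 33, 5, 27, 33), (13, 33, 5, 29, 24), (13, 33, 5, 34, 32), (13, 33, 5, 4, 26), (13, 38, 26, 27, 33), (13, 38, 26, 29, 24), (13, 38, 26, 34, 32), (13, 38, 26, 4, 26), (13, 38, 3, 27, 33), (13, 38, 3, 29, 24), (13, 38, 3, 34, 32), (13, 38, 3, 4, 26), (13, 39, 28, 27, 33), (13, 39, 28, 29, 24), (13, 39, 28, 34, 32), (13, 39, 28, 4, 26), (18, 12, 19, 21, 15), (18, 12, 19, 23, 33)}.
Selection sid > 26: {(13, 10, 10, 27, 33), (13, 10, 10, 34, 32), (13, 14, 39, 27, 33), (13, 14, 39, 34, 32), (13, 20, 34, 27, 33), (13, 20, 34, 34, 32), (13, 3, 35, 27, 33), (13, 3, 35, 34, 32), (13, 33, 5, 27, 33), (13, 33, 5, 34, 32), (13, 38, 26, 27, 33), (13, 38, 26, 34, 32), (13, 38, 3, 27, 33), (13, 38, 3, 34, 32), (13, 39, 28, 27, 33), (13, 39, 28, 34, 32), (18, 12, 19, 23, 33)}
Keep only column(s) price, sid, cid (14 duplicate(s) eliminated): {(23, 33, 18), (27, 33, 13), (34, 32, 13)}

{(23, 33, 18), (27, 33, 13), (34, 32, 13)}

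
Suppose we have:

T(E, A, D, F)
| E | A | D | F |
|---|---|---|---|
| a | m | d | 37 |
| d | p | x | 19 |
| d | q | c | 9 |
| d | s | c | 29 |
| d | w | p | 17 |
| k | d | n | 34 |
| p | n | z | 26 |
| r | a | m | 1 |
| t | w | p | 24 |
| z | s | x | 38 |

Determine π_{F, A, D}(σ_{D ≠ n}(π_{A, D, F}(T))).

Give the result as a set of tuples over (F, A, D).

Projecting to A, D, F: {(a, m, 1), (d, n, 34), (m, d, 37), (n, z, 26), (p, x, 19), (q, c, 9), (s, c, 29), (s, x, 38), (w, p, 17), (w, p, 24)}
Selection D ≠ n: {(a, m, 1), (m, d, 37), (n, z, 26), (p, x, 19), (q, c, 9), (s, c, 29), (s, x, 38), (w, p, 17), (w, p, 24)}
Projecting to F, A, D: {(1, a, m), (17, w, p), (19, p, x), (24, w, p), (26, n, z), (29, s, c), (37, m, d), (38, s, x), (9, q, c)}

{(1, a, m), (17, w, p), (19, p, x), (24, w, p), (26, n, z), (29, s, c), (37, m, d), (38, s, x), (9, q, c)}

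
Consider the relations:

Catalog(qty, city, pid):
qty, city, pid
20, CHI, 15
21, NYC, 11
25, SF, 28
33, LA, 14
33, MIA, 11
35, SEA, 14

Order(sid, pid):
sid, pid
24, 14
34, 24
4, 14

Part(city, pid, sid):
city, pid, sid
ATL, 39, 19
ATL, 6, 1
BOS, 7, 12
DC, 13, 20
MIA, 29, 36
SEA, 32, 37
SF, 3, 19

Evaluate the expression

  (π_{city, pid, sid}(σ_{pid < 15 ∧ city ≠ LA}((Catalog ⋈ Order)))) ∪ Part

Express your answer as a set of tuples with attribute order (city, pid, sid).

Joining Catalog and Order on pid yields {(33, LA, 14, 24), (33, LA, 14, 4), (35, SEA, 14, 24), (35, SEA, 14, 4)}.
Selection pid < 15 ∧ city ≠ LA: {(35, SEA, 14, 24), (35, SEA, 14, 4)}
Projecting to city, pid, sid: {(SEA, 14, 24), (SEA, 14, 4)}
Set union of the two operands is {(ATL, 39, 19), (ATL, 6, 1), (BOS, 7, 12), (DC, 13, 20), (MIA, 29, 36), (SEA, 14, 24), (SEA, 14, 4), (SEA, 32, 37), (SF, 3, 19)}.

{(ATL, 39, 19), (ATL, 6, 1), (BOS, 7, 12), (DC, 13, 20), (MIA, 29, 36), (SEA, 14, 24), (SEA, 14, 4), (SEA, 32, 37), (SF, 3, 19)}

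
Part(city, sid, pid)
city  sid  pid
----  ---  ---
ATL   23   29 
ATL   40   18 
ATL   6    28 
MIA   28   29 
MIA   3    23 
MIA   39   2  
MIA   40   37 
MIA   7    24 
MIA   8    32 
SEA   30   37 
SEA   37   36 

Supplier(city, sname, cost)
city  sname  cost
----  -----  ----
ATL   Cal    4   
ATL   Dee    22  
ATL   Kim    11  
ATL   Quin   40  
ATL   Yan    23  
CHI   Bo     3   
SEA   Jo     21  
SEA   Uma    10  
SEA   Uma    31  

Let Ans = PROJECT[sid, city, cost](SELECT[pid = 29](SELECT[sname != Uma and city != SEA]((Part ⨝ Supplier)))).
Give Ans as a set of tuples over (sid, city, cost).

Joining Part and Supplier on city yields {(ATL, 23, 29, Cal, 4), (ATL, 23, 29, Dee, 22), (ATL, 23, 29, Kim, 11), (ATL, 23, 29, Quin, 40), (ATL, 23, 29, Yan, 23), (ATL, 40, 18, Cal, 4), (ATL, 40, 18, Dee, 22), (ATL, 40, 18, Kim, 11), (ATL, 40, 18, Quin, 40), (ATL, 40, 18, Yan, 23), (ATL, 6, 28, Cal, 4), (ATL, 6, 28, Dee, 22), (ATL, 6, 28, Kim, 11), (ATL, 6, 28, Quin, 40), (ATL, 6, 28, Yan, 23), (SEA, 30, 37, Jo, 21), (SEA, 30, 37, Uma, 10), (SEA, 30, 37, Uma, 31), (SEA, 37, 36, Jo, 21), (SEA, 37, 36, Uma, 10), (SEA, 37, 36, Uma, 31)}.
σ[sname != Uma and city != SEA]: keep tuples satisfying sname != Uma and city != SEA → {(ATL, 23, 29, Cal, 4), (ATL, 23, 29, Dee, 22), (ATL, 23, 29, Kim, 11), (ATL, 23, 29, Quin, 40), (ATL, 23, 29, Yan, 23), (ATL, 40, 18, Cal, 4), (ATL, 40, 18, Dee, 22), (ATL, 40, 18, Kim, 11), (ATL, 40, 18, Quin, 40), (ATL, 40, 18, Yan, 23), (ATL, 6, 28, Cal, 4), (ATL, 6, 28, Dee, 22), (ATL, 6, 28, Kim, 11), (ATL, 6, 28, Quin, 40), (ATL, 6, 28, Yan, 23)}
σ[pid = 29]: keep tuples satisfying pid = 29 → {(ATL, 23, 29, Cal, 4), (ATL, 23, 29, Dee, 22), (ATL, 23, 29, Kim, 11), (ATL, 23, 29, Quin, 40), (ATL, 23, 29, Yan, 23)}
Projecting to sid, city, cost: {(23, ATL, 11), (23, ATL, 22), (23, ATL, 23), (23, ATL, 4), (23, ATL, 40)}

{(23, ATL, 11), (23, ATL, 22), (23, ATL, 23), (23, ATL, 4), (23, ATL, 40)}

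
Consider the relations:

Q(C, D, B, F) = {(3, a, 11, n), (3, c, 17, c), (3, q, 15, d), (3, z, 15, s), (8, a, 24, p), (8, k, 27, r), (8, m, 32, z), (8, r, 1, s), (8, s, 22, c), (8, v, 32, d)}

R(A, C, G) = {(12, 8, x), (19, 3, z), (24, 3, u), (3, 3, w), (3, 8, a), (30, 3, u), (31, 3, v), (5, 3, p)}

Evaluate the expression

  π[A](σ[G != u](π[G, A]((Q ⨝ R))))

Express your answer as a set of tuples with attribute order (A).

{12, 19, 3, 31, 5}

Natural join on C: {(3, a, 11, n, 19, z), (3, a, 11, n, 24, u), (3, a, 11, n, 3, w), (3, a, 11, n, 30, u), (3, a, 11, n, 31, v), (3, a, 11, n, 5, p), (3, c, 17, c, 19, z), (3, c, 17, c, 24, u), (3, c, 17, c, 3, w), (3, c, 17, c, 30, u), (3, c, 17, c, 31, v), (3, c, 17, c, 5, p), (3, q, 15, d, 19, z), (3, q, 15, d, 24, u), (3, q, 15, d, 3, w), (3, q, 15, d, 30, u), (3, q, 15, d, 31, v), (3, q, 15, d, 5, p), (3, z, 15, s, 19, z), (3, z, 15, s, 24, u), (3, z, 15, s, 3, w), (3, z, 15, s, 30, u), (3, z, 15, s, 31, v), (3, z, 15, s, 5, p), (8, a, 24, p, 12, x), (8, a, 24, p, 3, a), (8, k, 27, r, 12, x), (8, k, 27, r, 3, a), (8, m, 32, z, 12, x), (8, m, 32, z, 3, a), (8, r, 1, s, 12, x), (8, r, 1, s, 3, a), (8, s, 22, c, 12, x), (8, s, 22, c, 3, a), (8, v, 32, d, 12, x), (8, v, 32, d, 3, a)}
π[G, A]: project onto (G, A) (28 duplicate(s) eliminated) → {(a, 3), (p, 5), (u, 24), (u, 30), (v, 31), (w, 3), (x, 12), (z, 19)}
Filtering on G != u leaves {(a, 3), (p, 5), (v, 31), (w, 3), (x, 12), (z, 19)}.
π[A]: project onto (A) (1 duplicate(s) eliminated) → {12, 19, 3, 31, 5}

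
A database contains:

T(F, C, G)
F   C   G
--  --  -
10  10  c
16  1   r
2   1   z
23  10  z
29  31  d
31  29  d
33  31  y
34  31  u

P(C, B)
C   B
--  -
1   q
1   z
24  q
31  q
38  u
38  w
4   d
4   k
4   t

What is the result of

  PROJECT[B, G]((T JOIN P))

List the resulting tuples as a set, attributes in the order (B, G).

T ⋈ P (natural join on C): {(16, 1, r, q), (16, 1, r, z), (2, 1, z, q), (2, 1, z, z), (29, 31, d, q), (33, 31, y, q), (34, 31, u, q)}
Keep only column(s) B, G: {(q, d), (q, r), (q, u), (q, y), (q, z), (z, r), (z, z)}

{(q, d), (q, r), (q, u), (q, y), (q, z), (z, r), (z, z)}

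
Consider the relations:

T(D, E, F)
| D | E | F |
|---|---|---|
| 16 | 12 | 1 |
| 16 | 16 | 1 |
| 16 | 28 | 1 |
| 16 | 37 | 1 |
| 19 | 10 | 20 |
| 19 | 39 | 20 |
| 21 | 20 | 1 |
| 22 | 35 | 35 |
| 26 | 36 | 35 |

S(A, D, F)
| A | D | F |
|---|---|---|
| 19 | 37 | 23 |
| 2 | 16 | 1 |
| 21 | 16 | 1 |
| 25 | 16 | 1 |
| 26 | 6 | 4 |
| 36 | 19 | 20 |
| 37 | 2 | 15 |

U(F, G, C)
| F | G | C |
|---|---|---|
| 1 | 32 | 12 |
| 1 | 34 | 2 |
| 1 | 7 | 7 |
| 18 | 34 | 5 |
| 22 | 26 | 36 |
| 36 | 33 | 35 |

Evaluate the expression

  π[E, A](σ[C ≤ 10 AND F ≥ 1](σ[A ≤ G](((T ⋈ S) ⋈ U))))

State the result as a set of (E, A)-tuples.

Natural join on D, F: {(16, 12, 1, 2), (16, 12, 1, 21), (16, 12, 1, 25), (16, 16, 1, 2), (16, 16, 1, 21), (16, 16, 1, 25), (16, 28, 1, 2), (16, 28, 1, 21), (16, 28, 1, 25), (16, 37, 1, 2), (16, 37, 1, 21), (16, 37, 1, 25), (19, 10, 20, 36), (19, 39, 20, 36)}
Natural join on F: {(16, 12, 1, 2, 32, 12), (16, 12, 1, 2, 34, 2), (16, 12, 1, 2, 7, 7), (16, 12, 1, 21, 32, 12), (16, 12, 1, 21, 34, 2), (16, 12, 1, 21, 7, 7), (16, 12, 1, 25, 32, 12), (16, 12, 1, 25, 34, 2), (16, 12, 1, 25, 7, 7), (16, 16, 1, 2, 32, 12), (16, 16, 1, 2, 34, 2), (16, 16, 1, 2, 7, 7), (16, 16, 1, 21, 32, 12), (16, 16, 1, 21, 34, 2), (16, 16, 1, 21, 7, 7), (16, 16, 1, 25, 32, 12), (16, 16, 1, 25, 34, 2), (16, 16, 1, 25, 7, 7), (16, 28, 1, 2, 32, 12), (16, 28, 1, 2, 34, 2), (16, 28, 1, 2, 7, 7), (16, 28, 1, 21, 32, 12), (16, 28, 1, 21, 34, 2), (16, 28, 1, 21, 7, 7), (16, 28, 1, 25, 32, 12), (16, 28, 1, 25, 34, 2), (16, 28, 1, 25, 7, 7), (16, 37, 1, 2, 32, 12), (16, 37, 1, 2, 34, 2), (16, 37, 1, 2, 7, 7), (16, 37, 1, 21, 32, 12), (16, 37, 1, 21, 34, 2), (16, 37, 1, 21, 7, 7), (16, 37, 1, 25, 32, 12), (16, 37, 1, 25, 34, 2), (16, 37, 1, 25, 7, 7)}
Selection A ≤ G: {(16, 12, 1, 2, 32, 12), (16, 12, 1, 2, 34, 2), (16, 12, 1, 2, 7, 7), (16, 12, 1, 21, 32, 12), (16, 12, 1, 21, 34, 2), (16, 12, 1, 25, 32, 12), (16, 12, 1, 25, 34, 2), (16, 16, 1, 2, 32, 12), (16, 16, 1, 2, 34, 2), (16, 16, 1, 2, 7, 7), (16, 16, 1, 21, 32, 12), (16, 16, 1, 21, 34, 2), (16, 16, 1, 25, 32, 12), (16, 16, 1, 25, 34, 2), (16, 28, 1, 2, 32, 12), (16, 28, 1, 2, 34, 2), (16, 28, 1, 2, 7, 7), (16, 28, 1, 21, 32, 12), (16, 28, 1, 21, 34, 2), (16, 28, 1, 25, 32, 12), (16, 28, 1, 25, 34, 2), (16, 37, 1, 2, 32, 12), (16, 37, 1, 2, 34, 2), (16, 37, 1, 2, 7, 7), (16, 37, 1, 21, 32, 12), (16, 37, 1, 21, 34, 2), (16, 37, 1, 25, 32, 12), (16, 37, 1, 25, 34, 2)}
Selection C ≤ 10 AND F ≥ 1: {(16, 12, 1, 2, 34, 2), (16, 12, 1, 2, 7, 7), (16, 12, 1, 21, 34, 2), (16, 12, 1, 25, 34, 2), (16, 16, 1, 2, 34, 2), (16, 16, 1, 2, 7, 7), (16, 16, 1, 21, 34, 2), (16, 16, 1, 25, 34, 2), (16, 28, 1, 2, 34, 2), (16, 28, 1, 2, 7, 7), (16, 28, 1, 21, 34, 2), (16, 28, 1, 25, 34, 2), (16, 37, 1, 2, 34, 2), (16, 37, 1, 2, 7, 7), (16, 37, 1, 21, 34, 2), (16, 37, 1, 25, 34, 2)}
π_{E, A} gives {(12, 2), (12, 21), (12, 25), (16, 2), (16, 21), (16, 25), (28, 2), (28, 21), (28, 25), (37, 2), (37, 21), (37, 25)} (4 duplicate(s) eliminated).

{(12, 2), (12, 21), (12, 25), (16, 2), (16, 21), (16, 25), (28, 2), (28, 21), (28, 25), (37, 2), (37, 21), (37, 25)}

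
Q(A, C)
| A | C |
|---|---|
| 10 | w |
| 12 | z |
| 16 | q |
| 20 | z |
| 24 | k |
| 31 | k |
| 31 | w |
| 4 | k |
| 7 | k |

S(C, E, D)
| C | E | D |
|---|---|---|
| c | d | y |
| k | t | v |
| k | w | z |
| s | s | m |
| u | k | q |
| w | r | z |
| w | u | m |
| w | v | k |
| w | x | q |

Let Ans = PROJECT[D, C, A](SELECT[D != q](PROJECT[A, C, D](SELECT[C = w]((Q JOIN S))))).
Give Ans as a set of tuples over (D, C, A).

Joining Q and S on C yields {(10, w, r, z), (10, w, u, m), (10, w, v, k), (10, w, x, q), (24, k, t, v), (24, k, w, z), (31, k, t, v), (31, k, w, z), (31, w, r, z), (31, w, u, m), (31, w, v, k), (31, w, x, q), (4, k, t, v), (4, k, w, z), (7, k, t, v), (7, k, w, z)}.
Filtering on C = w leaves {(10, w, r, z), (10, w, u, m), (10, w, v, k), (10, w, x, q), (31, w, r, z), (31, w, u, m), (31, w, v, k), (31, w, x, q)}.
Projecting to A, C, D: {(10, w, k), (10, w, m), (10, w, q), (10, w, z), (31, w, k), (31, w, m), (31, w, q), (31, w, z)}
Filtering on D != q leaves {(10, w, k), (10, w, m), (10, w, z), (31, w, k), (31, w, m), (31, w, z)}.
Projecting to D, C, A: {(k, w, 10), (k, w, 31), (m, w, 10), (m, w, 31), (z, w, 10), (z, w, 31)}

{(k, w, 10), (k, w, 31), (m, w, 10), (m, w, 31), (z, w, 10), (z, w, 31)}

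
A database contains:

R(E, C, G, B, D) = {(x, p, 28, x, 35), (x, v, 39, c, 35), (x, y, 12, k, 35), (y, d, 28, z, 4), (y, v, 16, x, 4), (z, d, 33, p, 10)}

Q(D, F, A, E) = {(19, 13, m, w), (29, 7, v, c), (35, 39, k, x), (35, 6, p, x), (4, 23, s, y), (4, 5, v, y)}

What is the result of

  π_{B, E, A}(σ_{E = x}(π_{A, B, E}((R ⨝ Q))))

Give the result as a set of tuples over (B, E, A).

{(c, x, k), (c, x, p), (k, x, k), (k, x, p), (x, x, k), (x, x, p)}

R ⋈ Q (natural join on E, D): {(x, p, 28, x, 35, 39, k), (x, p, 28, x, 35, 6, p), (x, v, 39, c, 35, 39, k), (x, v, 39, c, 35, 6, p), (x, y, 12, k, 35, 39, k), (x, y, 12, k, 35, 6, p), (y, d, 28, z, 4, 23, s), (y, d, 28, z, 4, 5, v), (y, v, 16, x, 4, 23, s), (y, v, 16, x, 4, 5, v)}
Projecting to A, B, E: {(k, c, x), (k, k, x), (k, x, x), (p, c, x), (p, k, x), (p, x, x), (s, x, y), (s, z, y), (v, x, y), (v, z, y)}
σ[E = x]: keep tuples satisfying E = x → {(k, c, x), (k, k, x), (k, x, x), (p, c, x), (p, k, x), (p, x, x)}
Projecting to B, E, A: {(c, x, k), (c, x, p), (k, x, k), (k, x, p), (x, x, k), (x, x, p)}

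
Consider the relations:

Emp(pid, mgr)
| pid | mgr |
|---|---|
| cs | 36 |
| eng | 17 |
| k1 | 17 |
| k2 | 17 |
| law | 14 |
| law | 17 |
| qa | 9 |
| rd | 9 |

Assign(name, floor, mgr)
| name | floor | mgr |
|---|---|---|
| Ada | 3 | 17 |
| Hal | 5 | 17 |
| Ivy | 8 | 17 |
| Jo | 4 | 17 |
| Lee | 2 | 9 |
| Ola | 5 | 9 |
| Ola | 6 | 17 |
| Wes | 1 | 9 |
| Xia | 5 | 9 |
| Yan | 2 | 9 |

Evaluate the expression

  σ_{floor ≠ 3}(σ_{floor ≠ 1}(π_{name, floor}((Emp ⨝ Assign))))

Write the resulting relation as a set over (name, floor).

Natural join on mgr: {(eng, 17, Ada, 3), (eng, 17, Hal, 5), (eng, 17, Ivy, 8), (eng, 17, Jo, 4), (eng, 17, Ola, 6), (k1, 17, Ada, 3), (k1, 17, Hal, 5), (k1, 17, Ivy, 8), (k1, 17, Jo, 4), (k1, 17, Ola, 6), (k2, 17, Ada, 3), (k2, 17, Hal, 5), (k2, 17, Ivy, 8), (k2, 17, Jo, 4), (k2, 17, Ola, 6), (law, 17, Ada, 3), (law, 17, Hal, 5), (law, 17, Ivy, 8), (law, 17, Jo, 4), (law, 17, Ola, 6), (qa, 9, Lee, 2), (qa, 9, Ola, 5), (qa, 9, Wes, 1), (qa, 9, Xia, 5), (qa, 9, Yan, 2), (rd, 9, Lee, 2), (rd, 9, Ola, 5), (rd, 9, Wes, 1), (rd, 9, Xia, 5), (rd, 9, Yan, 2)}
π[name, floor]: project onto (name, floor) (20 duplicate(s) eliminated) → {(Ada, 3), (Hal, 5), (Ivy, 8), (Jo, 4), (Lee, 2), (Ola, 5), (Ola, 6), (Wes, 1), (Xia, 5), (Yan, 2)}
Filtering on floor ≠ 1 leaves {(Ada, 3), (Hal, 5), (Ivy, 8), (Jo, 4), (Lee, 2), (Ola, 5), (Ola, 6), (Xia, 5), (Yan, 2)}.
Filtering on floor ≠ 3 leaves {(Hal, 5), (Ivy, 8), (Jo, 4), (Lee, 2), (Ola, 5), (Ola, 6), (Xia, 5), (Yan, 2)}.

{(Hal, 5), (Ivy, 8), (Jo, 4), (Lee, 2), (Ola, 5), (Ola, 6), (Xia, 5), (Yan, 2)}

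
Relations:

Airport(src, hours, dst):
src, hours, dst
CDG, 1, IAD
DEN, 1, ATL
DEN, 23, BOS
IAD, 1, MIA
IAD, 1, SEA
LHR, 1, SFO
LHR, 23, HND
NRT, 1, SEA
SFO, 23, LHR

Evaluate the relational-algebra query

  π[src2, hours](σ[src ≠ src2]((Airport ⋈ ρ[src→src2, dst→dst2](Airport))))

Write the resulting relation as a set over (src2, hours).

{(CDG, 1), (DEN, 1), (DEN, 23), (IAD, 1), (LHR, 1), (LHR, 23), (NRT, 1), (SFO, 23)}

ρ[src→src2, dst→dst2]: schema becomes (src2, hours, dst2); tuples unchanged.
Joining Airport and ρ[src→src2, dst→dst2](Airport) on hours yields {(CDG, 1, IAD, CDG, IAD), (CDG, 1, IAD, DEN, ATL), (CDG, 1, IAD, IAD, MIA), (CDG, 1, IAD, IAD, SEA), (CDG, 1, IAD, LHR, SFO), (CDG, 1, IAD, NRT, SEA), (DEN, 1, ATL, CDG, IAD), (DEN, 1, ATL, DEN, ATL), (DEN, 1, ATL, IAD, MIA), (DEN, 1, ATL, IAD, SEA), (DEN, 1, ATL, LHR, SFO), (DEN, 1, ATL, NRT, SEA), (DEN, 23, BOS, DEN, BOS), (DEN, 23, BOS, LHR, HND), (DEN, 23, BOS, SFO, LHR), (IAD, 1, MIA, CDG, IAD), (IAD, 1, MIA, DEN, ATL), (IAD, 1, MIA, IAD, MIA), (IAD, 1, MIA, IAD, SEA), (IAD, 1, MIA, LHR, SFO), (IAD, 1, MIA, NRT, SEA), (IAD, 1, SEA, CDG, IAD), (IAD, 1, SEA, DEN, ATL), (IAD, 1, SEA, IAD, MIA), (IAD, 1, SEA, IAD, SEA), (IAD, 1, SEA, LHR, SFO), (IAD, 1, SEA, NRT, SEA), (LHR, 1, SFO, CDG, IAD), (LHR, 1, SFO, DEN, ATL), (LHR, 1, SFO, IAD, MIA), (LHR, 1, SFO, IAD, SEA), (LHR, 1, SFO, LHR, SFO), (LHR, 1, SFO, NRT, SEA), (LHR, 23, HND, DEN, BOS), (LHR, 23, HND, LHR, HND), (LHR, 23, HND, SFO, LHR), (NRT, 1, SEA, CDG, IAD), (NRT, 1, SEA, DEN, ATL), (NRT, 1, SEA, IAD, MIA), (NRT, 1, SEA, IAD, SEA), (NRT, 1, SEA, LHR, SFO), (NRT, 1, SEA, NRT, SEA), (SFO, 23, LHR, DEN, BOS), (SFO, 23, LHR, LHR, HND), (SFO, 23, LHR, SFO, LHR)}.
Filtering on src ≠ src2 leaves {(CDG, 1, IAD, DEN, ATL), (CDG, 1, IAD, IAD, MIA), (CDG, 1, IAD, IAD, SEA), (CDG, 1, IAD, LHR, SFO), (CDG, 1, IAD, NRT, SEA), (DEN, 1, ATL, CDG, IAD), (DEN, 1, ATL, IAD, MIA), (DEN, 1, ATL, IAD, SEA), (DEN, 1, ATL, LHR, SFO), (DEN, 1, ATL, NRT, SEA), (DEN, 23, BOS, LHR, HND), (DEN, 23, BOS, SFO, LHR), (IAD, 1, MIA, CDG, IAD), (IAD, 1, MIA, DEN, ATL), (IAD, 1, MIA, LHR, SFO), (IAD, 1, MIA, NRT, SEA), (IAD, 1, SEA, CDG, IAD), (IAD, 1, SEA, DEN, ATL), (IAD, 1, SEA, LHR, SFO), (IAD, 1, SEA, NRT, SEA), (LHR, 1, SFO, CDG, IAD), (LHR, 1, SFO, DEN, ATL), (LHR, 1, SFO, IAD, MIA), (LHR, 1, SFO, IAD, SEA), (LHR, 1, SFO, NRT, SEA), (LHR, 23, HND, DEN, BOS), (LHR, 23, HND, SFO, LHR), (NRT, 1, SEA, CDG, IAD), (NRT, 1, SEA, DEN, ATL), (NRT, 1, SEA, IAD, MIA), (NRT, 1, SEA, IAD, SEA), (NRT, 1, SEA, LHR, SFO), (SFO, 23, LHR, DEN, BOS), (SFO, 23, LHR, LHR, HND)}.
π[src2, hours]: project onto (src2, hours) (26 duplicate(s) eliminated) → {(CDG, 1), (DEN, 1), (DEN, 23), (IAD, 1), (LHR, 1), (LHR, 23), (NRT, 1), (SFO, 23)}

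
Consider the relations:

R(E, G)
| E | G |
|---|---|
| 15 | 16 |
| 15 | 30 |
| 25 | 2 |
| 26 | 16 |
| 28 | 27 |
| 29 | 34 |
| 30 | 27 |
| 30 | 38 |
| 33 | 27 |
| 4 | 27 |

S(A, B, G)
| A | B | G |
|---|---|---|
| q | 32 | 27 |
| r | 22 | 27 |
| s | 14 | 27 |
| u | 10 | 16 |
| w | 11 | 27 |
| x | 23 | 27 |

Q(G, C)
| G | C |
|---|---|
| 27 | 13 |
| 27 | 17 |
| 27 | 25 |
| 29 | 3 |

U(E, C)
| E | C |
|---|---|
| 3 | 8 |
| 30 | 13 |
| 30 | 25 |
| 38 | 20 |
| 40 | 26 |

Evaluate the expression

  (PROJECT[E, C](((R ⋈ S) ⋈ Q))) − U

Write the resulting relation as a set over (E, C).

Natural join on G: {(15, 16, u, 10), (26, 16, u, 10), (28, 27, q, 32), (28, 27, r, 22), (28, 27, s, 14), (28, 27, w, 11), (28, 27, x, 23), (30, 27, q, 32), (30, 27, r, 22), (30, 27, s, 14), (30, 27, w, 11), (30, 27, x, 23), (33, 27, q, 32), (33, 27, r, 22), (33, 27, s, 14), (33, 27, w, 11), (33, 27, x, 23), (4, 27, q, 32), (4, 27, r, 22), (4, 27, s, 14), (4, 27, w, 11), (4, 27, x, 23)}
Natural join on G: {(28, 27, q, 32, 13), (28, 27, q, 32, 17), (28, 27, q, 32, 25), (28, 27, r, 22, 13), (28, 27, r, 22, 17), (28, 27, r, 22, 25), (28, 27, s, 14, 13), (28, 27, s, 14, 17), (28, 27, s, 14, 25), (28, 27, w, 11, 13), (28, 27, w, 11, 17), (28, 27, w, 11, 25), (28, 27, x, 23, 13), (28, 27, x, 23, 17), (28, 27, x, 23, 25), (30, 27, q, 32, 13), (30, 27, q, 32, 17), (30, 27, q, 32, 25), (30, 27, r, 22, 13), (30, 27, r, 22, 17), (30, 27, r, 22, 25), (30, 27, s, 14, 13), (30, 27, s, 14, 17), (30, 27, s, 14, 25), (30, 27, w, 11, 13), (30, 27, w, 11, 17), (30, 27, w, 11, 25), (30, 27, x, 23, 13), (30, 27, x, 23, 17), (30, 27, x, 23, 25), (33, 27, q, 32, 13), (33, 27, q, 32, 17), (33, 27, q, 32, 25), (33, 27, r, 22, 13), (33, 27, r, 22, 17), (33, 27, r, 22, 25), (33, 27, s, 14, 13), (33, 27, s, 14, 17), (33, 27, s, 14, 25), (33, 27, w, 11, 13), (33, 27, w, 11, 17), (33, 27, w, 11, 25), (33, 27, x, 23, 13), (33, 27, x, 23, 17), (33, 27, x, 23, 25), (4, 27, q, 32, 13), (4, 27, q, 32, 17), (4, 27, q, 32, 25), (4, 27, r, 22, 13), (4, 27, r, 22, 17), (4, 27, r, 22, 25), (4, 27, s, 14, 13), (4, 27, s, 14, 17), (4, 27, s, 14, 25), (4, 27, w, 11, 13), (4, 27, w, 11, 17), (4, 27, w, 11, 25), (4, 27, x, 23, 13), (4, 27, x, 23, 17), (4, 27, x, 23, 25)}
π[E, C]: project onto (E, C) (48 duplicate(s) eliminated) → {(28, 13), (28, 17), (28, 25), (30, 13), (30, 17), (30, 25), (33, 13), (33, 17), (33, 25), (4, 13), (4, 17), (4, 25)}
Taking the difference: {(28, 13), (28, 17), (28, 25), (30, 17), (33, 13), (33, 17), (33, 25), (4, 13), (4, 17), (4, 25)}

{(28, 13), (28, 17), (28, 25), (30, 17), (33, 13), (33, 17), (33, 25), (4, 13), (4, 17), (4, 25)}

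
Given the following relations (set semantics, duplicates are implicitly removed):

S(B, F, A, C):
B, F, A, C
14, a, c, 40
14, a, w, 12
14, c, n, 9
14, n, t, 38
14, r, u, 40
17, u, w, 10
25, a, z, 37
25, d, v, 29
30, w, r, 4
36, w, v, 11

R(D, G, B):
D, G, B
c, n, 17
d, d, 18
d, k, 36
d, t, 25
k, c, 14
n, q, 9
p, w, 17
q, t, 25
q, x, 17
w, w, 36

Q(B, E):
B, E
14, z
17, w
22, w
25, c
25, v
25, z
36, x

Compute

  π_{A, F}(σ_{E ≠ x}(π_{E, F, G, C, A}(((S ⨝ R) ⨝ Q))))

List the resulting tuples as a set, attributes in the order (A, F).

{(c, a), (n, c), (t, n), (u, r), (v, d), (w, a), (w, u), (z, a)}

S ⋈ R (natural join on B): {(14, a, c, 40, k, c), (14, a, w, 12, k, c), (14, c, n, 9, k, c), (14, n, t, 38, k, c), (14, r, u, 40, k, c), (17, u, w, 10, c, n), (17, u, w, 10, p, w), (17, u, w, 10, q, x), (25, a, z, 37, d, t), (25, a, z, 37, q, t), (25, d, v, 29, d, t), (25, d, v, 29, q, t), (36, w, v, 11, d, k), (36, w, v, 11, w, w)}
(S ⨝ R) ⋈ Q (natural join on B): {(14, a, c, 40, k, c, z), (14, a, w, 12, k, c, z), (14, c, n, 9, k, c, z), (14, n, t, 38, k, c, z), (14, r, u, 40, k, c, z), (17, u, w, 10, c, n, w), (17, u, w, 10, p, w, w), (17, u, w, 10, q, x, w), (25, a, z, 37, d, t, c), (25, a, z, 37, d, t, v), (25, a, z, 37, d, t, z), (25, a, z, 37, q, t, c), (25, a, z, 37, q, t, v), (25, a, z, 37, q, t, z), (25, d, v, 29, d, t, c), (25, d, v, 29, d, t, v), (25, d, v, 29, d, t, z), (25, d, v, 29, q, t, c), (25, d, v, 29, q, t, v), (25, d, v, 29, q, t, z), (36, w, v, 11, d, k, x), (36, w, v, 11, w, w, x)}
Projecting to E, F, G, C, A (6 duplicate(s) eliminated): {(c, a, t, 37, z), (c, d, t, 29, v), (v, a, t, 37, z), (v, d, t, 29, v), (w, u, n, 10, w), (w, u, w, 10, w), (w, u, x, 10, w), (x, w, k, 11, v), (x, w, w, 11, v), (z, a, c, 12, w), (z, a, c, 40, c), (z, a, t, 37, z), (z, c, c, 9, n), (z, d, t, 29, v), (z, n, c, 38, t), (z, r, c, 40, u)}
Filtering on E ≠ x leaves {(c, a, t, 37, z), (c, d, t, 29, v), (v, a, t, 37, z), (v, d, t, 29, v), (w, u, n, 10, w), (w, u, w, 10, w), (w, u, x, 10, w), (z, a, c, 12, w), (z, a, c, 40, c), (z, a, t, 37, z), (z, c, c, 9, n), (z, d, t, 29, v), (z, n, c, 38, t), (z, r, c, 40, u)}.
Projecting to A, F (6 duplicate(s) eliminated): {(c, a), (n, c), (t, n), (u, r), (v, d), (w, a), (w, u), (z, a)}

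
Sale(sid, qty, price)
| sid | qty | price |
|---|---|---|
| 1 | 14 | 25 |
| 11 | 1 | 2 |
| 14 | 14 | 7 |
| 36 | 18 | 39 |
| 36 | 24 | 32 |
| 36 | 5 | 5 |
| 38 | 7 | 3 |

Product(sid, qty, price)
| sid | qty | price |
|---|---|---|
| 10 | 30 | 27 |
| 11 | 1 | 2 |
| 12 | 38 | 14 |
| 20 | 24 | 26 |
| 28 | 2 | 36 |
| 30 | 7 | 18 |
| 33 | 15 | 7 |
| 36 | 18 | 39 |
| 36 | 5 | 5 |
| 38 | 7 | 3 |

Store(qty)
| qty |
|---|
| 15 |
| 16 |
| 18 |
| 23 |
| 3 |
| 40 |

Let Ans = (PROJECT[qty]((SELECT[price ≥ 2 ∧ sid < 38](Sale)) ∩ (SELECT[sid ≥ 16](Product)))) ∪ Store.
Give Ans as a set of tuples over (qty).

Apply σ_{price ≥ 2 ∧ sid < 38}; surviving tuples: {(1, 14, 25), (11, 1, 2), (14, 14, 7), (36, 18, 39), (36, 24, 32), (36, 5, 5)}
Apply σ_{sid ≥ 16}; surviving tuples: {(20, 24, 26), (28, 2, 36), (30, 7, 18), (33, 15, 7), (36, 18, 39), (36, 5, 5), (38, 7, 3)}
Taking the intersection: {(36, 18, 39), (36, 5, 5)}
π[qty]: project onto (qty) → {18, 5}
Taking the union: {15, 16, 18, 23, 3, 40, 5}

{15, 16, 18, 23, 3, 40, 5}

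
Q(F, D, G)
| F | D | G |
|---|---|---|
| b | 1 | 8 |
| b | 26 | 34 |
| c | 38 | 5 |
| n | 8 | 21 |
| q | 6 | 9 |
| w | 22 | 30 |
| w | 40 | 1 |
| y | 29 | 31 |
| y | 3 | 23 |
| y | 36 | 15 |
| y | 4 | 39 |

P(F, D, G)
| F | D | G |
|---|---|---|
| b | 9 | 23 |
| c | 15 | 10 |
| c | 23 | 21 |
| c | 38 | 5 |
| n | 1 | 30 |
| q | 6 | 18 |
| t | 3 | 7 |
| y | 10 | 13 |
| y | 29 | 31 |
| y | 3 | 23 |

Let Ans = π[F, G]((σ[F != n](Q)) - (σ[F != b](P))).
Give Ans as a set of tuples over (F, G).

Selection F != n: {(b, 1, 8), (b, 26, 34), (c, 38, 5), (q, 6, 9), (w, 22, 30), (w, 40, 1), (y, 29, 31), (y, 3, 23), (y, 36, 15), (y, 4, 39)}
Selection F != b: {(c, 15, 10), (c, 23, 21), (c, 38, 5), (n, 1, 30), (q, 6, 18), (t, 3, 7), (y, 10, 13), (y, 29, 31), (y, 3, 23)}
Set difference of the two operands is {(b, 1, 8), (b, 26, 34), (q, 6, 9), (w, 22, 30), (w, 40, 1), (y, 36, 15), (y, 4, 39)}.
Projecting to F, G: {(b, 34), (b, 8), (q, 9), (w, 1), (w, 30), (y, 15), (y, 39)}

{(b, 34), (b, 8), (q, 9), (w, 1), (w, 30), (y, 15), (y, 39)}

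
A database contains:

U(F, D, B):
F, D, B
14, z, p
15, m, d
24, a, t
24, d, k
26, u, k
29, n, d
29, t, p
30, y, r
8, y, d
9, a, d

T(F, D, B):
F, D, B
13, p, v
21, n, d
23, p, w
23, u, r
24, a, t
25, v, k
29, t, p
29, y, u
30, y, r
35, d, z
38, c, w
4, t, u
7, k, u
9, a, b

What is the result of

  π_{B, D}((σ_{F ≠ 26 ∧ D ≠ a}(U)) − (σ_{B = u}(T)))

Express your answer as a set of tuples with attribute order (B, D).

{(d, m), (d, n), (d, y), (k, d), (p, t), (p, z), (r, y)}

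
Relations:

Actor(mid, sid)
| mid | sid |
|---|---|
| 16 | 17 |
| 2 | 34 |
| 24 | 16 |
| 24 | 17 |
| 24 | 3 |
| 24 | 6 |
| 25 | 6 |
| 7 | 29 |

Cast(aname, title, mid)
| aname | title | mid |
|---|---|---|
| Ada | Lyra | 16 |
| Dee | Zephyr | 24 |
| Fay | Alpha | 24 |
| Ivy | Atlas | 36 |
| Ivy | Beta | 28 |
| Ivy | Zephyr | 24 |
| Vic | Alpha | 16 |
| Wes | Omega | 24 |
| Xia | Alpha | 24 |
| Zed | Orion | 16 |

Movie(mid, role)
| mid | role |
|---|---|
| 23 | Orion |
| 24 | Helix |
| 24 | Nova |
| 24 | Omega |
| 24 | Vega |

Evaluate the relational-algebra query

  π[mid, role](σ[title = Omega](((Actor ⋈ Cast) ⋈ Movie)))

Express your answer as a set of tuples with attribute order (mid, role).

{(24, Helix), (24, Nova), (24, Omega), (24, Vega)}

Actor ⋈ Cast (natural join on mid): {(16, 17, Ada, Lyra), (16, 17, Vic, Alpha), (16, 17, Zed, Orion), (24, 16, Dee, Zephyr), (24, 16, Fay, Alpha), (24, 16, Ivy, Zephyr), (24, 16, Wes, Omega), (24, 16, Xia, Alpha), (24, 17, Dee, Zephyr), (24, 17, Fay, Alpha), (24, 17, Ivy, Zephyr), (24, 17, Wes, Omega), (24, 17, Xia, Alpha), (24, 3, Dee, Zephyr), (24, 3, Fay, Alpha), (24, 3, Ivy, Zephyr), (24, 3, Wes, Omega), (24, 3, Xia, Alpha), (24, 6, Dee, Zephyr), (24, 6, Fay, Alpha), (24, 6, Ivy, Zephyr), (24, 6, Wes, Omega), (24, 6, Xia, Alpha)}
(Actor ⋈ Cast) ⋈ Movie (natural join on mid): {(24, 16, Dee, Zephyr, Helix), (24, 16, Dee, Zephyr, Nova), (24, 16, Dee, Zephyr, Omega), (24, 16, Dee, Zephyr, Vega), (24, 16, Fay, Alpha, Helix), (24, 16, Fay, Alpha, Nova), (24, 16, Fay, Alpha, Omega), (24, 16, Fay, Alpha, Vega), (24, 16, Ivy, Zephyr, Helix), (24, 16, Ivy, Zephyr, Nova), (24, 16, Ivy, Zephyr, Omega), (24, 16, Ivy, Zephyr, Vega), (24, 16, Wes, Omega, Helix), (24, 16, Wes, Omega, Nova), (24, 16, Wes, Omega, Omega), (24, 16, Wes, Omega, Vega), (24, 16, Xia, Alpha, Helix), (24, 16, Xia, Alpha, Nova), (24, 16, Xia, Alpha, Omega), (24, 16, Xia, Alpha, Vega), (24, 17, Dee, Zephyr, Helix), (24, 17, Dee, Zephyr, Nova), (24, 17, Dee, Zephyr, Omega), (24, 17, Dee, Zephyr, Vega), (24, 17, Fay, Alpha, Helix), (24, 17, Fay, Alpha, Nova), (24, 17, Fay, Alpha, Omega), (24, 17, Fay, Alpha, Vega), (24, 17, Ivy, Zephyr, Helix), (24, 17, Ivy, Zephyr, Nova), (24, 17, Ivy, Zephyr, Omega), (24, 17, Ivy, Zephyr, Vega), (24, 17, Wes, Omega, Helix), (24, 17, Wes, Omega, Nova), (24, 17, Wes, Omega, Omega), (24, 17, Wes, Omega, Vega), (24, 17, Xia, Alpha, Helix), (24, 17, Xia, Alpha, Nova), (24, 17, Xia, Alpha, Omega), (24, 17, Xia, Alpha, Vega), (24, 3, Dee, Zephyr, Helix), (24, 3, Dee, Zephyr, Nova), (24, 3, Dee, Zephyr, Omega), (24, 3, Dee, Zephyr, Vega), (24, 3, Fay, Alpha, Helix), (24, 3, Fay, Alpha, Nova), (24, 3, Fay, Alpha, Omega), (24, 3, Fay, Alpha, Vega), (24, 3, Ivy, Zephyr, Helix), (24, 3, Ivy, Zephyr, Nova), (24, 3, Ivy, Zephyr, Omega), (24, 3, Ivy, Zephyr, Vega), (24, 3, Wes, Omega, Helix), (24, 3, Wes, Omega, Nova), (24, 3, Wes, Omega, Omega), (24, 3, Wes, Omega, Vega), (24, 3, Xia, Alpha, Helix), (24, 3, Xia, Alpha, Nova), (24, 3, Xia, Alpha, Omega), (24, 3, Xia, Alpha, Vega), (24, 6, Dee, Zephyr, Helix), (24, 6, Dee, Zephyr, Nova), (24, 6, Dee, Zephyr, Omega), (24, 6, Dee, Zephyr, Vega), (24, 6, Fay, Alpha, Helix), (24, 6, Fay, Alpha, Nova), (24, 6, Fay, Alpha, Omega), (24, 6, Fay, Alpha, Vega), (24, 6, Ivy, Zephyr, Helix), (24, 6, Ivy, Zephyr, Nova), (24, 6, Ivy, Zephyr, Omega), (24, 6, Ivy, Zephyr, Vega), (24, 6, Wes, Omega, Helix), (24, 6, Wes, Omega, Nova), (24, 6, Wes, Omega, Omega), (24, 6, Wes, Omega, Vega), (24, 6, Xia, Alpha, Helix), (24, 6, Xia, Alpha, Nova), (24, 6, Xia, Alpha, Omega), (24, 6, Xia, Alpha, Vega)}
Selection title = Omega: {(24, 16, Wes, Omega, Helix), (24, 16, Wes, Omega, Nova), (24, 16, Wes, Omega, Omega), (24, 16, Wes, Omega, Vega), (24, 17, Wes, Omega, Helix), (24, 17, Wes, Omega, Nova), (24, 17, Wes, Omega, Omega), (24, 17, Wes, Omega, Vega), (24, 3, Wes, Omega, Helix), (24, 3, Wes, Omega, Nova), (24, 3, Wes, Omega, Omega), (24, 3, Wes, Omega, Vega), (24, 6, Wes, Omega, Helix), (24, 6, Wes, Omega, Nova), (24, 6, Wes, Omega, Omega), (24, 6, Wes, Omega, Vega)}
π_{mid, role} gives {(24, Helix), (24, Nova), (24, Omega), (24, Vega)} (12 duplicate(s) eliminated).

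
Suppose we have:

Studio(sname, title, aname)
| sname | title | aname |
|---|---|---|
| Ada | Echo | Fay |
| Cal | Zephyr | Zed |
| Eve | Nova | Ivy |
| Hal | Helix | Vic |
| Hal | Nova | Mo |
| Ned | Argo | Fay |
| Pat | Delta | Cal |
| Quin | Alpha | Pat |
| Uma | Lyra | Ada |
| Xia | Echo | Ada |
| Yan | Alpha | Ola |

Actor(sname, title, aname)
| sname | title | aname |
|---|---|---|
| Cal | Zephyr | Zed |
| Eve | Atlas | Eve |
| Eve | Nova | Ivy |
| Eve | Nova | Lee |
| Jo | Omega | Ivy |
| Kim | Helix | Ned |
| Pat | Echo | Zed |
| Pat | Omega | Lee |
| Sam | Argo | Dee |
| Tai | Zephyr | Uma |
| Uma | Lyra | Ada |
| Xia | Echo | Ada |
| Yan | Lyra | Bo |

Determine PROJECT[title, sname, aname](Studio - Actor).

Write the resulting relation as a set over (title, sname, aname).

Taking the difference: {(Ada, Echo, Fay), (Hal, Helix, Vic), (Hal, Nova, Mo), (Ned, Argo, Fay), (Pat, Delta, Cal), (Quin, Alpha, Pat), (Yan, Alpha, Ola)}
π_{title, sname, aname} gives {(Alpha, Quin, Pat), (Alpha, Yan, Ola), (Argo, Ned, Fay), (Delta, Pat, Cal), (Echo, Ada, Fay), (Helix, Hal, Vic), (Nova, Hal, Mo)}.

{(Alpha, Quin, Pat), (Alpha, Yan, Ola), (Argo, Ned, Fay), (Delta, Pat, Cal), (Echo, Ada, Fay), (Helix, Hal, Vic), (Nova, Hal, Mo)}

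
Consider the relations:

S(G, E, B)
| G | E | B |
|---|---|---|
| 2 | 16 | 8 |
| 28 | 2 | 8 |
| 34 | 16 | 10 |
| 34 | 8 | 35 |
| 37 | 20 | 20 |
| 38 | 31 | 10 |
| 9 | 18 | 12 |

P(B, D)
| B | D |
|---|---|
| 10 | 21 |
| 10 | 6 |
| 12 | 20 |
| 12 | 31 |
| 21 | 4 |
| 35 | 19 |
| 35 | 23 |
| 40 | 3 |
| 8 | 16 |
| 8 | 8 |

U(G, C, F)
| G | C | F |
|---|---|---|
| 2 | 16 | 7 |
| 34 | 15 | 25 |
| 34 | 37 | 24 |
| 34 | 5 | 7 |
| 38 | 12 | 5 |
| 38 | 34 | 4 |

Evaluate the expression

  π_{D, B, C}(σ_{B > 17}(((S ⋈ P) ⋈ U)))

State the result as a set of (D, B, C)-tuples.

{(19, 35, 15), (19, 35, 37), (19, 35, 5), (23, 35, 15), (23, 35, 37), (23, 35, 5)}

Joining S and P on B yields {(2, 16, 8, 16), (2, 16, 8, 8), (28, 2, 8, 16), (28, 2, 8, 8), (34, 16, 10, 21), (34, 16, 10, 6), (34, 8, 35, 19), (34, 8, 35, 23), (38, 31, 10, 21), (38, 31, 10, 6), (9, 18, 12, 20), (9, 18, 12, 31)}.
Joining (S ⋈ P) and U on G yields {(2, 16, 8, 16, 16, 7), (2, 16, 8, 8, 16, 7), (34, 16, 10, 21, 15, 25), (34, 16, 10, 21, 37, 24), (34, 16, 10, 21, 5, 7), (34, 16, 10, 6, 15, 25), (34, 16, 10, 6, 37, 24), (34, 16, 10, 6, 5, 7), (34, 8, 35, 19, 15, 25), (34, 8, 35, 19, 37, 24), (34, 8, 35, 19, 5, 7), (34, 8, 35, 23, 15, 25), (34, 8, 35, 23, 37, 24), (34, 8, 35, 23, 5, 7), (38, 31, 10, 21, 12, 5), (38, 31, 10, 21, 34, 4), (38, 31, 10, 6, 12, 5), (38, 31, 10, 6, 34, 4)}.
Apply σ_{B > 17}; surviving tuples: {(34, 8, 35, 19, 15, 25), (34, 8, 35, 19, 37, 24), (34, 8, 35, 19, 5, 7), (34, 8, 35, 23, 15, 25), (34, 8, 35, 23, 37, 24), (34, 8, 35, 23, 5, 7)}
π_{D, B, C} gives {(19, 35, 15), (19, 35, 37), (19, 35, 5), (23, 35, 15), (23, 35, 37), (23, 35, 5)}.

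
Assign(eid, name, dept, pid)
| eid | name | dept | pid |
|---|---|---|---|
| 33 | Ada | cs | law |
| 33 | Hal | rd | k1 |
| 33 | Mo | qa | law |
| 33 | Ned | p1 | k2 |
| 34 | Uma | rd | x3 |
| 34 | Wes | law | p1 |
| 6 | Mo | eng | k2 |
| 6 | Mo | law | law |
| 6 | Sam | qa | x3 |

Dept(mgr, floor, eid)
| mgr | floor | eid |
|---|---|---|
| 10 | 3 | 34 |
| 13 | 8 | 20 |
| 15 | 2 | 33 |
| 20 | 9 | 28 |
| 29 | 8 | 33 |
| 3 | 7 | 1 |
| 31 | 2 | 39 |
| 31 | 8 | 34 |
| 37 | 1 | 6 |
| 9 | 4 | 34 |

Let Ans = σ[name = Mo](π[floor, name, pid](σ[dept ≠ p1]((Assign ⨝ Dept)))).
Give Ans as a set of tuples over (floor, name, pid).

{(1, Mo, k2), (1, Mo, law), (2, Mo, law), (8, Mo, law)}

Assign ⋈ Dept (natural join on eid): {(33, Ada, cs, law, 15, 2), (33, Ada, cs, law, 29, 8), (33, Hal, rd, k1, 15, 2), (33, Hal, rd, k1, 29, 8), (33, Mo, qa, law, 15, 2), (33, Mo, qa, law, 29, 8), (33, Ned, p1, k2, 15, 2), (33, Ned, p1, k2, 29, 8), (34, Uma, rd, x3, 10, 3), (34, Uma, rd, x3, 31, 8), (34, Uma, rd, x3, 9, 4), (34, Wes, law, p1, 10, 3), (34, Wes, law, p1, 31, 8), (34, Wes, law, p1, 9, 4), (6, Mo, eng, k2, 37, 1), (6, Mo, law, law, 37, 1), (6, Sam, qa, x3, 37, 1)}
Apply σ_{dept ≠ p1}; surviving tuples: {(33, Ada, cs, law, 15, 2), (33, Ada, cs, law, 29, 8), (33, Hal, rd, k1, 15, 2), (33, Hal, rd, k1, 29, 8), (33, Mo, qa, law, 15, 2), (33, Mo, qa, law, 29, 8), (34, Uma, rd, x3, 10, 3), (34, Uma, rd, x3, 31, 8), (34, Uma, rd, x3, 9, 4), (34, Wes, law, p1, 10, 3), (34, Wes, law, p1, 31, 8), (34, Wes, law, p1, 9, 4), (6, Mo, eng, k2, 37, 1), (6, Mo, law, law, 37, 1), (6, Sam, qa, x3, 37, 1)}
Keep only column(s) floor, name, pid: {(1, Mo, k2), (1, Mo, law), (1, Sam, x3), (2, Ada, law), (2, Hal, k1), (2, Mo, law), (3, Uma, x3), (3, Wes, p1), (4, Uma, x3), (4, Wes, p1), (8, Ada, law), (8, Hal, k1), (8, Mo, law), (8, Uma, x3), (8, Wes, p1)}
Apply σ_{name = Mo}; surviving tuples: {(1, Mo, k2), (1, Mo, law), (2, Mo, law), (8, Mo, law)}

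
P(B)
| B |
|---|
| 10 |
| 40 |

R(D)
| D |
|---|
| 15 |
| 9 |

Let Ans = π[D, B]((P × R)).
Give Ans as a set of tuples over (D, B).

{(15, 10), (15, 40), (9, 10), (9, 40)}

P × R: Cartesian product, 2·2 = 4 tuples over (B, D).
Projecting to D, B: {(15, 10), (15, 40), (9, 10), (9, 40)}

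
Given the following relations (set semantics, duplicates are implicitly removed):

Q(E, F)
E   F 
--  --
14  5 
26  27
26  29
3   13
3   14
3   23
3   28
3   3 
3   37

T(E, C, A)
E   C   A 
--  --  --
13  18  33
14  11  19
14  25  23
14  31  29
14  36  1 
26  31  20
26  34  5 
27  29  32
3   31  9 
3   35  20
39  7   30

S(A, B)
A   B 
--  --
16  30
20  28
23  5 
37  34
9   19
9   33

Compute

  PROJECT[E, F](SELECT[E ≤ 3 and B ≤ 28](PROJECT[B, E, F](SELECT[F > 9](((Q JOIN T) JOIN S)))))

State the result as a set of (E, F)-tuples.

Joining Q and T on E yields {(14, 5, 11, 19), (14, 5, 25, 23), (14, 5, 31, 29), (14, 5, 36, 1), (26, 27, 31, 20), (26, 27, 34, 5), (26, 29, 31, 20), (26, 29, 34, 5), (3, 13, 31, 9), (3, 13, 35, 20), (3, 14, 31, 9), (3, 14, 35, 20), (3, 23, 31, 9), (3, 23, 35, 20), (3, 28, 31, 9), (3, 28, 35, 20), (3, 3, 31, 9), (3, 3, 35, 20), (3, 37, 31, 9), (3, 37, 35, 20)}.
Joining (Q JOIN T) and S on A yields {(14, 5, 25, 23, 5), (26, 27, 31, 20, 28), (26, 29, 31, 20, 28), (3, 13, 31, 9, 19), (3, 13, 31, 9, 33), (3, 13, 35, 20, 28), (3, 14, 31, 9, 19), (3, 14, 31, 9, 33), (3, 14, 35, 20, 28), (3, 23, 31, 9, 19), (3, 23, 31, 9, 33), (3, 23, 35, 20, 28), (3, 28, 31, 9, 19), (3, 28, 31, 9, 33), (3, 28, 35, 20, 28), (3, 3, 31, 9, 19), (3, 3, 31, 9, 33), (3, 3, 35, 20, 28), (3, 37, 31, 9, 19), (3, 37, 31, 9, 33), (3, 37, 35, 20, 28)}.
Apply σ_{F > 9}; surviving tuples: {(26, 27, 31, 20, 28), (26, 29, 31, 20, 28), (3, 13, 31, 9, 19), (3, 13, 31, 9, 33), (3, 13, 35, 20, 28), (3, 14, 31, 9, 19), (3, 14, 31, 9, 33), (3, 14, 35, 20, 28), (3, 23, 31, 9, 19), (3, 23, 31, 9, 33), (3, 23, 35, 20, 28), (3, 28, 31, 9, 19), (3, 28, 31, 9, 33), (3, 28, 35, 20, 28), (3, 37, 31, 9, 19), (3, 37, 31, 9, 33), (3, 37, 35, 20, 28)}
Keep only column(s) B, E, F: {(19, 3, 13), (19, 3, 14), (19, 3, 23), (19, 3, 28), (19, 3, 37), (28, 26, 27), (28, 26, 29), (28, 3, 13), (28, 3, 14), (28, 3, 23), (28, 3, 28), (28, 3, 37), (33, 3, 13), (33, 3, 14), (33, 3, 23), (33, 3, 28), (33, 3, 37)}
Apply σ_{E ≤ 3 and B ≤ 28}; surviving tuples: {(19, 3, 13), (19, 3, 14), (19, 3, 23), (19, 3, 28), (19, 3, 37), (28, 3, 13), (28, 3, 14), (28, 3, 23), (28, 3, 28), (28, 3, 37)}
Keep only column(s) E, F (5 duplicate(s) eliminated): {(3, 13), (3, 14), (3, 23), (3, 28), (3, 37)}

{(3, 13), (3, 14), (3, 23), (3, 28), (3, 37)}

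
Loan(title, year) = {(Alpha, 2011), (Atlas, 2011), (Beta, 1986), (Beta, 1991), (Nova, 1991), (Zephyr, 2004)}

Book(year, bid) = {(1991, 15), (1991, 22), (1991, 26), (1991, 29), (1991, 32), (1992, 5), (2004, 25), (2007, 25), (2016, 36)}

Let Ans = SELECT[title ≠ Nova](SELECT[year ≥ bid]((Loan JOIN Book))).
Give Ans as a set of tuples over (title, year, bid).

{(Beta, 1991, 15), (Beta, 1991, 22), (Beta, 1991, 26), (Beta, 1991, 29), (Beta, 1991, 32), (Zephyr, 2004, 25)}

Natural join on year: {(Beta, 1991, 15), (Beta, 1991, 22), (Beta, 1991, 26), (Beta, 1991, 29), (Beta, 1991, 32), (Nova, 1991, 15), (Nova, 1991, 22), (Nova, 1991, 26), (Nova, 1991, 29), (Nova, 1991, 32), (Zephyr, 2004, 25)}
Apply σ_{year ≥ bid}; surviving tuples: {(Beta, 1991, 15), (Beta, 1991, 22), (Beta, 1991, 26), (Beta, 1991, 29), (Beta, 1991, 32), (Nova, 1991, 15), (Nova, 1991, 22), (Nova, 1991, 26), (Nova, 1991, 29), (Nova, 1991, 32), (Zephyr, 2004, 25)}
Apply σ_{title ≠ Nova}; surviving tuples: {(Beta, 1991, 15), (Beta, 1991, 22), (Beta, 1991, 26), (Beta, 1991, 29), (Beta, 1991, 32), (Zephyr, 2004, 25)}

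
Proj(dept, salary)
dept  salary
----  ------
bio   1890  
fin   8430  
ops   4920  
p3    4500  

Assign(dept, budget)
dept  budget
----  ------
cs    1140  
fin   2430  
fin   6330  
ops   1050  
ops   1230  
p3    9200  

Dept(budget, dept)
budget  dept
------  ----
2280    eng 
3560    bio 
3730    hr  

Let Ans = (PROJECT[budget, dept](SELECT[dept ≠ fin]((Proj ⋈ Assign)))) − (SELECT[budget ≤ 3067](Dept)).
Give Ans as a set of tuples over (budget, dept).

{(1050, ops), (1230, ops), (9200, p3)}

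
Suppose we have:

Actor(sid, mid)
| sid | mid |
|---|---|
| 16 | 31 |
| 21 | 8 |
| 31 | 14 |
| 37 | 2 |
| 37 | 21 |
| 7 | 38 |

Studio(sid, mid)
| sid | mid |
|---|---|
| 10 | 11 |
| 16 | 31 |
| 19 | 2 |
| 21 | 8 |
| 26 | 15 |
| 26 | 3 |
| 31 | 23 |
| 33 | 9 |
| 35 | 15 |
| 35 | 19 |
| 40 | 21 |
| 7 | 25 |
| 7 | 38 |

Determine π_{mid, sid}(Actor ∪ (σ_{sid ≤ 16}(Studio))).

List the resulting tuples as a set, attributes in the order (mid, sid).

{(11, 10), (14, 31), (2, 37), (21, 37), (25, 7), (31, 16), (38, 7), (8, 21)}

Selection sid ≤ 16: {(10, 11), (16, 31), (7, 25), (7, 38)}
Union: {(16, 31), (21, 8), (31, 14), (37, 2), (37, 21), (7, 38)} with {(10, 11), (16, 31), (7, 25), (7, 38)} → {(10, 11), (16, 31), (21, 8), (31, 14), (37, 2), (37, 21), (7, 25), (7, 38)}
Keep only column(s) mid, sid: {(11, 10), (14, 31), (2, 37), (21, 37), (25, 7), (31, 16), (38, 7), (8, 21)}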